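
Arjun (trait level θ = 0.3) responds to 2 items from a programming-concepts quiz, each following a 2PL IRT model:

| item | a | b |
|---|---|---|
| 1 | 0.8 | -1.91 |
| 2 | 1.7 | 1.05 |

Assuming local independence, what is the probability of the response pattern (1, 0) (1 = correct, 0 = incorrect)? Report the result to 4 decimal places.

P(θ) = 1 / (1 + exp(−a(θ − b)))
P_1 = 1/(1+e^{-1.7680}) = 0.8542
P_2 = 1/(1+e^{1.2750}) = 0.2184
L = P_1 × (1−P_2) = 0.8542 × 0.7816 = 0.66765

0.6676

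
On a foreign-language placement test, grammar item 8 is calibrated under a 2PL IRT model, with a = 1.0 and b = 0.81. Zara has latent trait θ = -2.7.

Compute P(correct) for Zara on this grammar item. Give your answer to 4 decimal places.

0.0290

P(θ) = 1 / (1 + exp(−a(θ − b)))
Exponent: 1.0 × (-2.7 − 0.81) = -3.5100
1/(1 + e^{3.5100}) = 0.0290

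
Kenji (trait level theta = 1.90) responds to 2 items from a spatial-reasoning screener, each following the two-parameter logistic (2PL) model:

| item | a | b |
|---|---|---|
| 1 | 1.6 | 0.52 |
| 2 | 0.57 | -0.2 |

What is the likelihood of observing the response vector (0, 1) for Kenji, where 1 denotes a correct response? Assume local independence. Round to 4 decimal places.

P(theta) = 1 / (1 + exp(−a(theta − b)))
P_1 = 1/(1+e^{-2.2080}) = 0.9010
P_2 = 1/(1+e^{-1.1970}) = 0.7680
L = (1−P_1) × P_2 = 0.0990 × 0.7680 = 0.07606

0.0761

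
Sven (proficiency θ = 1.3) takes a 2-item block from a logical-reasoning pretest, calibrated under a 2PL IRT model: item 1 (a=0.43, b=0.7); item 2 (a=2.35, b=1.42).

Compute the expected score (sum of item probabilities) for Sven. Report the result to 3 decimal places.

P(θ) = 1 / (1 + exp(−a(θ − b)))
P_1 = 1/(1+e^{-0.2580}) = 0.5641
P_2 = 1/(1+e^{0.2820}) = 0.4300
E[score] = 0.5641 + 0.4300 = 0.9941

0.994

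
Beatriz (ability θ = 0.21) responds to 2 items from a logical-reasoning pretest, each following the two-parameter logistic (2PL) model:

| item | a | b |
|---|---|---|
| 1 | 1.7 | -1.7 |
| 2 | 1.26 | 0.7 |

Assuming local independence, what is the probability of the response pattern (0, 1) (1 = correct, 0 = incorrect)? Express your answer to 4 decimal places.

P(θ) = 1 / (1 + exp(−a(θ − b)))
P_1 = 1/(1+e^{-3.2470}) = 0.9626
P_2 = 1/(1+e^{0.6174}) = 0.3504
L = (1−P_1) × P_2 = 0.0374 × 0.3504 = 0.01312

0.0131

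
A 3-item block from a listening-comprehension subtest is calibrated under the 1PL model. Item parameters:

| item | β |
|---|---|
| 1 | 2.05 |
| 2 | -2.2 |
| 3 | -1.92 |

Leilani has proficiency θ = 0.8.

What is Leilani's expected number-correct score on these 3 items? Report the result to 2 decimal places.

2.11

P(θ) = 1 / (1 + exp(−(θ − β)))
P_1 = 1/(1+e^{1.2500}) = 0.2227
P_2 = 1/(1+e^{-3.0000}) = 0.9526
P_3 = 1/(1+e^{-2.7200}) = 0.9382
E[score] = 0.2227 + 0.9526 + 0.9382 = 2.1135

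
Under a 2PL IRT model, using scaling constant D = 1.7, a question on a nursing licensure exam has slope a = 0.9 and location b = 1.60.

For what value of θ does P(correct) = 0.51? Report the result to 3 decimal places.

P(θ) = 1 / (1 + exp(−D·a(θ − b)))
logit = ln(0.5100/0.4900) = 0.0400
θ = b + logit/(1.7·a) = 1.60 + 0.0400/1.5300 = 1.6261

1.626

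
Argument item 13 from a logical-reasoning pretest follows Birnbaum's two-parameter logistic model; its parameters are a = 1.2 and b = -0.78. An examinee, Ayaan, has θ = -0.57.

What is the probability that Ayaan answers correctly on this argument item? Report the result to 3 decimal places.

P(θ) = 1 / (1 + exp(−a(θ − b)))
Exponent: 1.2 × (-0.57 − (-0.78)) = 0.2520
1/(1 + e^{-0.2520}) = 0.5627

0.563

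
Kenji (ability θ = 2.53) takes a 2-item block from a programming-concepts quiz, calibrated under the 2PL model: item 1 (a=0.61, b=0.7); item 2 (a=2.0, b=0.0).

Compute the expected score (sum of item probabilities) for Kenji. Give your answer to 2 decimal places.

1.75

P(θ) = 1 / (1 + exp(−a(θ − b)))
P_1 = 1/(1+e^{-1.1163}) = 0.7533
P_2 = 1/(1+e^{-5.0600}) = 0.9937
E[score] = 0.7533 + 0.9937 = 1.7470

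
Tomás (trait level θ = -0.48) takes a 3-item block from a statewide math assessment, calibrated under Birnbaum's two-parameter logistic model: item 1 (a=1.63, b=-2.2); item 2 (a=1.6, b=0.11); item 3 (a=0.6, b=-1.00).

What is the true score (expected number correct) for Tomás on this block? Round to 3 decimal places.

P(θ) = 1 / (1 + exp(−a(θ − b)))
P_1 = 1/(1+e^{-2.8036}) = 0.9429
P_2 = 1/(1+e^{0.9440}) = 0.2801
P_3 = 1/(1+e^{-0.3120}) = 0.5774
E[score] = 0.9429 + 0.2801 + 0.5774 = 1.8003

1.800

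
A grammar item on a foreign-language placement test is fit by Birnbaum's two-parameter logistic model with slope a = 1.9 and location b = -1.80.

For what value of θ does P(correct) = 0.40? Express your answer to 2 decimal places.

-2.01

P(θ) = 1 / (1 + exp(−a(θ − b)))
logit = ln(0.4000/0.6000) = -0.4055
θ = b + logit/(a) = -1.80 + (-0.4055)/1.9000 = -2.0134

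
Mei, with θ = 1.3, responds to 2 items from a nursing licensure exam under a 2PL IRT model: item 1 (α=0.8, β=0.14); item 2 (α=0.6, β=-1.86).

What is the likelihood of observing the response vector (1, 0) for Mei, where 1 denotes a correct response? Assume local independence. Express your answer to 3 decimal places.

P(θ) = 1 / (1 + exp(−α(θ − β)))
P_1 = 1/(1+e^{-0.9280}) = 0.7167
P_2 = 1/(1+e^{-1.8960}) = 0.8694
L = P_1 × (1−P_2) = 0.7167 × 0.1306 = 0.09357

0.094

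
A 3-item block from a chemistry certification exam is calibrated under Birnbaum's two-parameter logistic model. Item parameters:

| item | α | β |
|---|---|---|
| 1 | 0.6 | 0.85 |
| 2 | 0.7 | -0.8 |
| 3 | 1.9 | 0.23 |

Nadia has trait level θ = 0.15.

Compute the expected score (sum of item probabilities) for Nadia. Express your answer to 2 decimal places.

P(θ) = 1 / (1 + exp(−α(θ − β)))
P_1 = 1/(1+e^{0.4200}) = 0.3965
P_2 = 1/(1+e^{-0.6650}) = 0.6604
P_3 = 1/(1+e^{0.1520}) = 0.4621
E[score] = 0.3965 + 0.6604 + 0.4621 = 1.5190

1.52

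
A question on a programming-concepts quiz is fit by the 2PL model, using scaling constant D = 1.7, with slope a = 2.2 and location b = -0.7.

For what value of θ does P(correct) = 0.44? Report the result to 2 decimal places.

P(θ) = 1 / (1 + exp(−D·a(θ − b)))
logit = ln(0.4400/0.5600) = -0.2412
θ = b + logit/(1.7·a) = -0.7 + (-0.2412)/3.7400 = -0.7645

-0.76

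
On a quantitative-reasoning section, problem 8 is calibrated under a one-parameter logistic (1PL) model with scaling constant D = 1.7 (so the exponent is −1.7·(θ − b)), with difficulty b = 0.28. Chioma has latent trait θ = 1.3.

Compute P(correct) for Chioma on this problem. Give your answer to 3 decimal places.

P(θ) = 1 / (1 + exp(−D·(θ − b)))
Exponent: 1.7 × (1.3 − 0.28) = 1.7340
1/(1 + e^{-1.7340}) = 0.8499
P = 0.8499

0.850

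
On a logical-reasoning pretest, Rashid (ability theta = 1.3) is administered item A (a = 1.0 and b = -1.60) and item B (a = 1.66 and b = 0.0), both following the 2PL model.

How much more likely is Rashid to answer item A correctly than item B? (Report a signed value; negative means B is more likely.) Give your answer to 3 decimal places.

P(theta) = 1 / (1 + exp(−a(theta − b)))
P_A = 0.9478
P_B = 0.8964
P_A − P_B = 0.0514

0.051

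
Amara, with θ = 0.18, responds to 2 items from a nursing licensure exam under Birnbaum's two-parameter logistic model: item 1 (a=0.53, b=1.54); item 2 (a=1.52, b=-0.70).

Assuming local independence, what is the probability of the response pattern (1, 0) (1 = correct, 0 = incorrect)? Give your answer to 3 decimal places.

P(θ) = 1 / (1 + exp(−a(θ − b)))
P_1 = 1/(1+e^{0.7208}) = 0.3272
P_2 = 1/(1+e^{-1.3376}) = 0.7921
L = P_1 × (1−P_2) = 0.3272 × 0.2079 = 0.06803

0.068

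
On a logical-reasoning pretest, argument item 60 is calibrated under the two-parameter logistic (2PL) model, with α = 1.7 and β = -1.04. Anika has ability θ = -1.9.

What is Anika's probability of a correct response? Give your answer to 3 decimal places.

0.188

P(θ) = 1 / (1 + exp(−α(θ − β)))
Exponent: 1.7 × (-1.9 − (-1.04)) = -1.4620
1/(1 + e^{1.4620}) = 0.1882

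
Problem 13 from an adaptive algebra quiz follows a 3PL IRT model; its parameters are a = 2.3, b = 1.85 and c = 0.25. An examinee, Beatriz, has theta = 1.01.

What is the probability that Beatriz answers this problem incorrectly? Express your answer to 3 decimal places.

0.655

P(theta) = c + (1 − c) · 1 / (1 + exp(−a(theta − b)))
Exponent: 2.3 × (1.01 − 1.85) = -1.9320
1/(1 + e^{1.9320}) = 0.1265
P = 0.25 + 0.75 × 0.1265 = 0.3449
P(incorrect) = 1 − 0.3449 = 0.6551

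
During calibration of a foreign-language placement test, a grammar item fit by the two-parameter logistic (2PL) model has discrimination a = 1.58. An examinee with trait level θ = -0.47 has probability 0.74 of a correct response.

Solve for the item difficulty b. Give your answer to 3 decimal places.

P(θ) = 1 / (1 + exp(−a(θ − b)))
logit(0.74) = ln(0.74/0.26) = 1.0460
b = θ − logit/(a) = -0.47 − 1.0460/1.5800 = -1.1320

-1.132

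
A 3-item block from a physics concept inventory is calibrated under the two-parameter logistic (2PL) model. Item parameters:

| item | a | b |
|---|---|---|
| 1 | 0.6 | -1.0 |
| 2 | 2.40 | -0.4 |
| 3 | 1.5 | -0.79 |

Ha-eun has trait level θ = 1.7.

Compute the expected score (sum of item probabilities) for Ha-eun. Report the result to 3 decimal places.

P(θ) = 1 / (1 + exp(−a(θ − b)))
P_1 = 1/(1+e^{-1.6200}) = 0.8348
P_2 = 1/(1+e^{-5.0400}) = 0.9936
P_3 = 1/(1+e^{-3.7350}) = 0.9767
E[score] = 0.8348 + 0.9936 + 0.9767 = 2.8050

2.805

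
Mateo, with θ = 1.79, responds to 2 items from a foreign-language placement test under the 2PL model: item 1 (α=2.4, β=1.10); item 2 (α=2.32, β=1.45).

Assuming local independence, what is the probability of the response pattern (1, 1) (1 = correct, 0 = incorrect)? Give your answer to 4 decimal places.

0.5774

P(θ) = 1 / (1 + exp(−α(θ − β)))
P_1 = 1/(1+e^{-1.6560}) = 0.8397
P_2 = 1/(1+e^{-0.7888}) = 0.6876
L = P_1 × P_2 = 0.8397 × 0.6876 = 0.57736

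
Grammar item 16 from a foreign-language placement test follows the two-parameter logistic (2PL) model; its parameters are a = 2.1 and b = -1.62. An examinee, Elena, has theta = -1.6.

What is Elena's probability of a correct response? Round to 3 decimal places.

P(theta) = 1 / (1 + exp(−a(theta − b)))
Exponent: 2.1 × (-1.6 − (-1.62)) = 0.0420
1/(1 + e^{-0.0420}) = 0.5105

0.510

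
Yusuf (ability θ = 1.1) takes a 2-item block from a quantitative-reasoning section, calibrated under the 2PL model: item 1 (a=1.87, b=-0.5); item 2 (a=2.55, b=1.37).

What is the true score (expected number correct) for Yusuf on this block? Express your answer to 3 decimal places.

1.287

P(θ) = 1 / (1 + exp(−a(θ − b)))
P_1 = 1/(1+e^{-2.9920}) = 0.9522
P_2 = 1/(1+e^{0.6885}) = 0.3344
E[score] = 0.9522 + 0.3344 = 1.2866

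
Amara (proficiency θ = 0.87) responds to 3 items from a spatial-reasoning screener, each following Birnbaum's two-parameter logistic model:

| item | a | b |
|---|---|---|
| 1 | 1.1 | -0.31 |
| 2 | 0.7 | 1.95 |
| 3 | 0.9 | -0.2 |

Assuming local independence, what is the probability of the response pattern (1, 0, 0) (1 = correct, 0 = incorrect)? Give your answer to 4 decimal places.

P(θ) = 1 / (1 + exp(−a(θ − b)))
P_1 = 1/(1+e^{-1.2980}) = 0.7855
P_2 = 1/(1+e^{0.7560}) = 0.3195
P_3 = 1/(1+e^{-0.9630}) = 0.7237
L = P_1 × (1−P_2) × (1−P_3) = 0.7855 × 0.6805 × 0.2763 = 0.14768

0.1477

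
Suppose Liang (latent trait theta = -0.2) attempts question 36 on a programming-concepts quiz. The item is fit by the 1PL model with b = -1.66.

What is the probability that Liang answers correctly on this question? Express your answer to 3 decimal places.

0.812

P(theta) = 1 / (1 + exp(−(theta − b)))
Exponent: (-0.2 − (-1.66)) = 1.4600
1/(1 + e^{-1.4600}) = 0.8115
P = 0.8115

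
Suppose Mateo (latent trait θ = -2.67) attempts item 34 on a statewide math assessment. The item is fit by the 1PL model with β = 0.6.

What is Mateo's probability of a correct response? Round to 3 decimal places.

0.037

P(θ) = 1 / (1 + exp(−(θ − β)))
Exponent: (-2.67 − 0.6) = -3.2700
1/(1 + e^{3.2700}) = 0.0366
P = 0.0366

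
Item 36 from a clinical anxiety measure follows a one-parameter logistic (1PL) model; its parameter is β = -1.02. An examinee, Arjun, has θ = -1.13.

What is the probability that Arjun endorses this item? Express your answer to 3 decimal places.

0.473

P(θ) = 1 / (1 + exp(−(θ − β)))
Exponent: (-1.13 − (-1.02)) = -0.1100
1/(1 + e^{0.1100}) = 0.4725
P = 0.4725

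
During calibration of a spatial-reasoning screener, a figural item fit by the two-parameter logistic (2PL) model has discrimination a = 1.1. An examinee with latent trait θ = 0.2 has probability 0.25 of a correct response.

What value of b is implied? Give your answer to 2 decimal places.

1.20

P(θ) = 1 / (1 + exp(−a(θ − b)))
logit(0.25) = ln(0.25/0.75) = -1.0986
b = θ − logit/(a) = 0.2 − (-1.0986)/1.1000 = 1.1987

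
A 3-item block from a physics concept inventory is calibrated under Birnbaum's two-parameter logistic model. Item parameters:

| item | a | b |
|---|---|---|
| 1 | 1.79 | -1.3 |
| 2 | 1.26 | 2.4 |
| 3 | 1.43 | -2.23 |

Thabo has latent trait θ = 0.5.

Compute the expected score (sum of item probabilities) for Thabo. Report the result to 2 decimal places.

2.03

P(θ) = 1 / (1 + exp(−a(θ − b)))
P_1 = 1/(1+e^{-3.2220}) = 0.9617
P_2 = 1/(1+e^{2.3940}) = 0.0836
P_3 = 1/(1+e^{-3.9039}) = 0.9802
E[score] = 0.9617 + 0.0836 + 0.9802 = 2.0255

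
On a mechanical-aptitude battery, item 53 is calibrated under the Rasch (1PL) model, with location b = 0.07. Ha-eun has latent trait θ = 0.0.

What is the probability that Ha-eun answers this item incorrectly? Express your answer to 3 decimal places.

P(θ) = 1 / (1 + exp(−(θ − b)))
Exponent: (0.0 − 0.07) = -0.0700
1/(1 + e^{0.0700}) = 0.4825
P = 0.4825
P(incorrect) = 1 − 0.4825 = 0.5175

0.517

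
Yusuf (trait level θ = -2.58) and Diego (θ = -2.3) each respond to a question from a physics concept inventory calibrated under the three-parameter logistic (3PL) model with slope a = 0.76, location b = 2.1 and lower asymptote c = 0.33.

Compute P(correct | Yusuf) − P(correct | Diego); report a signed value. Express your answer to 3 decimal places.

P(θ) = c + (1 − c) · 1 / (1 + exp(−a(θ − b)))
P(Yusuf) = 0.3486  [exponent -3.5568]
P(Diego) = 0.3528  [exponent -3.3440]
Difference = 0.3486 − 0.3528 = -0.0043

-0.004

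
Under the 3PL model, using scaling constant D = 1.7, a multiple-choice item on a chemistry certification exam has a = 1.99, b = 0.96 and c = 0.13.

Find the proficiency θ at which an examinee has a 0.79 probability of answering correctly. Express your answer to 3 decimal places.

1.298

P(θ) = c + (1 − c) · 1 / (1 + exp(−D·a(θ − b)))
Remove guessing floor: (0.79 − 0.13)/(1 − 0.13) = 0.7586
logit = ln(0.7586/0.2414) = 1.1451
θ = b + logit/(1.7·a) = 0.96 + 1.1451/3.3830 = 1.2985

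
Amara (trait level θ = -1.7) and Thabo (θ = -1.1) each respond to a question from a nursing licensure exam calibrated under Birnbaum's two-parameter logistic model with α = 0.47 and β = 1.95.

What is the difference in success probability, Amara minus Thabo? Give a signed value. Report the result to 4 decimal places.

-0.0401

P(θ) = 1 / (1 + exp(−α(θ − β)))
P(Amara) = 0.1525  [exponent -1.7155]
P(Thabo) = 0.1926  [exponent -1.4335]
Difference = 0.1525 − 0.1926 = -0.0401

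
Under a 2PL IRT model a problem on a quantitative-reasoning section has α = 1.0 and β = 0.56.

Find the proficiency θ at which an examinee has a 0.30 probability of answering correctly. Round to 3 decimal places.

P(θ) = 1 / (1 + exp(−α(θ − β)))
logit = ln(0.3000/0.7000) = -0.8473
θ = β + logit/(α) = 0.56 + (-0.8473)/1.0000 = -0.2873

-0.287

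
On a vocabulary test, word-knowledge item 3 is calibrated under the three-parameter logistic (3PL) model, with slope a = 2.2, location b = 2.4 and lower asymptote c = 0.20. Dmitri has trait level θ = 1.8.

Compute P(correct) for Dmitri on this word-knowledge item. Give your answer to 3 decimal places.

0.369

P(θ) = c + (1 − c) · 1 / (1 + exp(−a(θ − b)))
Exponent: 2.2 × (1.8 − 2.4) = -1.3200
1/(1 + e^{1.3200}) = 0.2108
P = 0.20 + 0.80 × 0.2108 = 0.3687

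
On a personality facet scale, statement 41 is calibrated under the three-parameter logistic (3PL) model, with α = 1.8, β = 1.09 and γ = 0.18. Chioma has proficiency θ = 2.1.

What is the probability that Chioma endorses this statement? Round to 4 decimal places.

0.8855

P(θ) = γ + (1 − γ) · 1 / (1 + exp(−α(θ − β)))
Exponent: 1.8 × (2.1 − 1.09) = 1.8180
1/(1 + e^{-1.8180}) = 0.8603
P = 0.18 + 0.82 × 0.8603 = 0.8855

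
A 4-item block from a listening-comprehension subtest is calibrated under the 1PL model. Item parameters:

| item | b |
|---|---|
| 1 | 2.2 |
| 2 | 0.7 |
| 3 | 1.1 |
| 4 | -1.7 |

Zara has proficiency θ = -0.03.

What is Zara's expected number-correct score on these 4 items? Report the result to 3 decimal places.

P(θ) = 1 / (1 + exp(−(θ − b)))
P_1 = 1/(1+e^{2.2300}) = 0.0971
P_2 = 1/(1+e^{0.7300}) = 0.3252
P_3 = 1/(1+e^{1.1300}) = 0.2442
P_4 = 1/(1+e^{-1.6700}) = 0.8416
E[score] = 0.0971 + 0.3252 + 0.2442 + 0.8416 = 1.5080

1.508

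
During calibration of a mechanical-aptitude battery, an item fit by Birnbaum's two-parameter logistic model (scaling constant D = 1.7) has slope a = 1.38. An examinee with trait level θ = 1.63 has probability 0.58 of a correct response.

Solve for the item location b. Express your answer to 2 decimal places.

P(θ) = 1 / (1 + exp(−D·a(θ − b)))
logit(0.58) = ln(0.58/0.42) = 0.3228
b = θ − logit/(1.7·a) = 1.63 − 0.3228/2.3460 = 1.4924

1.49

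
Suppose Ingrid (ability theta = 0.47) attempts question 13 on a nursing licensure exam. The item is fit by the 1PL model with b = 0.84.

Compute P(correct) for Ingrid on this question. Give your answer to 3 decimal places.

0.409

P(theta) = 1 / (1 + exp(−(theta − b)))
Exponent: (0.47 − 0.84) = -0.3700
1/(1 + e^{0.3700}) = 0.4085
P = 0.4085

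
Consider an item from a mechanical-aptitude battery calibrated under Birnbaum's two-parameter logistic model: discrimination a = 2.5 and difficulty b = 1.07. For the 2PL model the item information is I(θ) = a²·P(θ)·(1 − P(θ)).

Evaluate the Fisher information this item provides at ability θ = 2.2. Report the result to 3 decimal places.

P = 1/(1+e^{-2.8250}) = 0.9440
P(1−P) = 0.9440 × 0.0560 = 0.0529
I = a² × P(1−P) = 2.5² × 0.0529 = 0.33033

0.330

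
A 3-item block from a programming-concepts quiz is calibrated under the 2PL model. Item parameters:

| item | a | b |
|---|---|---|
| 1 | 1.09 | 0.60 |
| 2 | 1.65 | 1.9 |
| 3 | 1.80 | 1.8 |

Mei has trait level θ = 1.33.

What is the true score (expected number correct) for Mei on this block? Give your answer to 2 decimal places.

P(θ) = 1 / (1 + exp(−a(θ − b)))
P_1 = 1/(1+e^{-0.7957}) = 0.6891
P_2 = 1/(1+e^{0.9405}) = 0.2808
P_3 = 1/(1+e^{0.8460}) = 0.3003
E[score] = 0.6891 + 0.2808 + 0.3003 = 1.2701

1.27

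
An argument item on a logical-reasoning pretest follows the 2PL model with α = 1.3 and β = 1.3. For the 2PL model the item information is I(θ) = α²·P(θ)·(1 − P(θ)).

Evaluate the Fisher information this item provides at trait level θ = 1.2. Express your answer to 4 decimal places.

0.4207

P = 1/(1+e^{0.1300}) = 0.4675
P(1−P) = 0.4675 × 0.5325 = 0.2489
I = α² × P(1−P) = 1.3² × 0.2489 = 0.42072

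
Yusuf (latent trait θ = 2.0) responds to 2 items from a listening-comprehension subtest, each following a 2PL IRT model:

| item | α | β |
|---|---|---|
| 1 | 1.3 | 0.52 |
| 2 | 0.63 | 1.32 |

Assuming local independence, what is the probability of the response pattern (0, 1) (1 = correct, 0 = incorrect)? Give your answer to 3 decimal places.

0.077

P(θ) = 1 / (1 + exp(−α(θ − β)))
P_1 = 1/(1+e^{-1.9240}) = 0.8726
P_2 = 1/(1+e^{-0.4284}) = 0.6055
L = (1−P_1) × P_2 = 0.1274 × 0.6055 = 0.07715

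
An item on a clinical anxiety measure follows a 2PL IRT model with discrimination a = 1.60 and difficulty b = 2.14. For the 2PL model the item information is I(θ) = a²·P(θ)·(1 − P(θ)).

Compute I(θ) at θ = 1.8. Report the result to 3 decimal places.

P = 1/(1+e^{0.5440}) = 0.3673
P(1−P) = 0.3673 × 0.6327 = 0.2324
I = a² × P(1−P) = 1.60² × 0.2324 = 0.59489

0.595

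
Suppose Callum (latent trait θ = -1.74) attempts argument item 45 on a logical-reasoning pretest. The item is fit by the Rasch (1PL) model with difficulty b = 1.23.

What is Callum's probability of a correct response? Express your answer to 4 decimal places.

P(θ) = 1 / (1 + exp(−(θ − b)))
Exponent: (-1.74 − 1.23) = -2.9700
1/(1 + e^{2.9700}) = 0.0488
P = 0.0488

0.0488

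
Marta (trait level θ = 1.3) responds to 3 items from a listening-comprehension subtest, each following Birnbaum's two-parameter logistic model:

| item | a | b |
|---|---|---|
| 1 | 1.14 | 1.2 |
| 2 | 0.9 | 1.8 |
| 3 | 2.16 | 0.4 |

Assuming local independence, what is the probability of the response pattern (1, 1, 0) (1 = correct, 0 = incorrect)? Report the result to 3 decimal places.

P(θ) = 1 / (1 + exp(−a(θ − b)))
P_1 = 1/(1+e^{-0.1140}) = 0.5285
P_2 = 1/(1+e^{0.4500}) = 0.3894
P_3 = 1/(1+e^{-1.9440}) = 0.8748
L = P_1 × P_2 × (1−P_3) = 0.5285 × 0.3894 × 0.1252 = 0.02576

0.026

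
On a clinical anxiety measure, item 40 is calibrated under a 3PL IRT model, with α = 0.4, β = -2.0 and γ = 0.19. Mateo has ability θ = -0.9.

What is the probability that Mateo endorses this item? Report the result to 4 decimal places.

P(θ) = γ + (1 − γ) · 1 / (1 + exp(−α(θ − β)))
Exponent: 0.4 × (-0.9 − (-2.0)) = 0.4400
1/(1 + e^{-0.4400}) = 0.6083
P = 0.19 + 0.81 × 0.6083 = 0.6827

0.6827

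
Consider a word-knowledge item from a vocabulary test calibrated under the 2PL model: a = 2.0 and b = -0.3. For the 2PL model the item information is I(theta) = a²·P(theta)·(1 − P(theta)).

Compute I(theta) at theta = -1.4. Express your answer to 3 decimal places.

0.359

P = 1/(1+e^{2.2000}) = 0.0998
P(1−P) = 0.0998 × 0.9002 = 0.0898
I = a² × P(1−P) = 2.0² × 0.0898 = 0.35920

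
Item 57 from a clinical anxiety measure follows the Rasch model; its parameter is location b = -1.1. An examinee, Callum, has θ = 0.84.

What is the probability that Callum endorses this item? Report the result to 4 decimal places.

P(θ) = 1 / (1 + exp(−(θ − b)))
Exponent: (0.84 − (-1.1)) = 1.9400
1/(1 + e^{-1.9400}) = 0.8744
P = 0.8744

0.8744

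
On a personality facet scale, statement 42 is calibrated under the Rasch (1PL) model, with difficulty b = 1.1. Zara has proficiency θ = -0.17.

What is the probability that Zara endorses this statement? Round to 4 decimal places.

0.2193

P(θ) = 1 / (1 + exp(−(θ − b)))
Exponent: (-0.17 − 1.1) = -1.2700
1/(1 + e^{1.2700}) = 0.2193
P = 0.2193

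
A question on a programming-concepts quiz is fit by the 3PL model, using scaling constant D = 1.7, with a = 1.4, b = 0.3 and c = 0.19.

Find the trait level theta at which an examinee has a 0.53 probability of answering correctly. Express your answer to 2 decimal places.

0.16

P(theta) = c + (1 − c) · 1 / (1 + exp(−D·a(theta − b)))
Remove guessing floor: (0.53 − 0.19)/(1 − 0.19) = 0.4198
logit = ln(0.4198/0.5802) = -0.3238
theta = b + logit/(1.7·a) = 0.3 + (-0.3238)/2.3800 = 0.1640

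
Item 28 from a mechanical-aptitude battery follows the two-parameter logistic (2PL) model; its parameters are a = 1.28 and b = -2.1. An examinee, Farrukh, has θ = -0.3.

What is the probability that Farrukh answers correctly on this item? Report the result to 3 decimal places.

P(θ) = 1 / (1 + exp(−a(θ − b)))
Exponent: 1.28 × (-0.3 − (-2.1)) = 2.3040
1/(1 + e^{-2.3040}) = 0.9092

0.909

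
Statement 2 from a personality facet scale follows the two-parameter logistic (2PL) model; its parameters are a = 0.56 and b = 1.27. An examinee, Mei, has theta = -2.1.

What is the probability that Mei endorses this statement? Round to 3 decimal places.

0.132

P(theta) = 1 / (1 + exp(−a(theta − b)))
Exponent: 0.56 × (-2.1 − 1.27) = -1.8872
1/(1 + e^{1.8872}) = 0.1316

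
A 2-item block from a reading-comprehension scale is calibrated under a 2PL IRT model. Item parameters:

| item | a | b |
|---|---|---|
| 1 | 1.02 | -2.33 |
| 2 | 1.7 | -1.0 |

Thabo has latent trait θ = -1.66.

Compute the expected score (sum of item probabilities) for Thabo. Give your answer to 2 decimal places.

0.91

P(θ) = 1 / (1 + exp(−a(θ − b)))
P_1 = 1/(1+e^{-0.6834}) = 0.6645
P_2 = 1/(1+e^{1.1220}) = 0.2456
E[score] = 0.6645 + 0.2456 = 0.9101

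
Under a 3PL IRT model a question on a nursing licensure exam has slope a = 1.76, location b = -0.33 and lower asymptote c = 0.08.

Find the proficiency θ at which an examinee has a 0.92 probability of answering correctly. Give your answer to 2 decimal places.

1.01

P(θ) = c + (1 − c) · 1 / (1 + exp(−a(θ − b)))
Remove guessing floor: (0.92 − 0.08)/(1 − 0.08) = 0.9130
logit = ln(0.9130/0.0870) = 2.3514
θ = b + logit/(a) = -0.33 + 2.3514/1.7600 = 1.0060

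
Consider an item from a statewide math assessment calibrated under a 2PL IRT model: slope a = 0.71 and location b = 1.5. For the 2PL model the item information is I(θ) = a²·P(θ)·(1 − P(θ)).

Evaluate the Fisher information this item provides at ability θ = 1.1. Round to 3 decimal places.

P = 1/(1+e^{0.2840}) = 0.4295
P(1−P) = 0.4295 × 0.5705 = 0.2450
I = a² × P(1−P) = 0.71² × 0.2450 = 0.12352

0.124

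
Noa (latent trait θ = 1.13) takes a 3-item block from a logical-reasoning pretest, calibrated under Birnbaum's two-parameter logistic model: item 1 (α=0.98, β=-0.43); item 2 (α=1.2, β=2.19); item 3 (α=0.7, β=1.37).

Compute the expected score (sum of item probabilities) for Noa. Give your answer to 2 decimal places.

P(θ) = 1 / (1 + exp(−α(θ − β)))
P_1 = 1/(1+e^{-1.5288}) = 0.8218
P_2 = 1/(1+e^{1.2720}) = 0.2189
P_3 = 1/(1+e^{0.1680}) = 0.4581
E[score] = 0.8218 + 0.2189 + 0.4581 = 1.4988

1.50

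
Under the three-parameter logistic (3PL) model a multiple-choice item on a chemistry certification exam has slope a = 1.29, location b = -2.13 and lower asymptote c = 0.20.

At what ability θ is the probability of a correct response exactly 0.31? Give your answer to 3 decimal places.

-3.553

P(θ) = c + (1 − c) · 1 / (1 + exp(−a(θ − b)))
Remove guessing floor: (0.31 − 0.20)/(1 − 0.20) = 0.1375
logit = ln(0.1375/0.8625) = -1.8362
θ = b + logit/(a) = -2.13 + (-1.8362)/1.2900 = -3.5534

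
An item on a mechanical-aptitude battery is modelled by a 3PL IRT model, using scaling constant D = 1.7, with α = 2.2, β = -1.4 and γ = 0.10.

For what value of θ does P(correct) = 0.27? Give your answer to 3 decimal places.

-1.790

P(θ) = γ + (1 − γ) · 1 / (1 + exp(−D·α(θ − β)))
Remove guessing floor: (0.27 − 0.10)/(1 − 0.10) = 0.1889
logit = ln(0.1889/0.8111) = -1.4572
θ = β + logit/(1.7·α) = -1.4 + (-1.4572)/3.7400 = -1.7896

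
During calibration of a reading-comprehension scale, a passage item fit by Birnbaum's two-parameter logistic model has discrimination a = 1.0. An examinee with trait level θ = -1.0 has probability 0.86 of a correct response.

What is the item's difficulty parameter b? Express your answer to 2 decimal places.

-2.82

P(θ) = 1 / (1 + exp(−a(θ − b)))
logit(0.86) = ln(0.86/0.14) = 1.8153
b = θ − logit/(a) = -1.0 − 1.8153/1.0000 = -2.8153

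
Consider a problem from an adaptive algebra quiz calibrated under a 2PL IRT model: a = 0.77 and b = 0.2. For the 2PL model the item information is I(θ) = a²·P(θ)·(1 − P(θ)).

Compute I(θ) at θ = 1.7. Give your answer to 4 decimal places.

P = 1/(1+e^{-1.1550}) = 0.7604
P(1−P) = 0.7604 × 0.2396 = 0.1822
I = a² × P(1−P) = 0.77² × 0.1822 = 0.10801

0.1080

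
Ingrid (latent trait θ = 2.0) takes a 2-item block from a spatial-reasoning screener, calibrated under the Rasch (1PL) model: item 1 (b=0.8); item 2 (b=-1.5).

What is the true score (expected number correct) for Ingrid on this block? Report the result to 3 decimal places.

P(θ) = 1 / (1 + exp(−(θ − b)))
P_1 = 1/(1+e^{-1.2000}) = 0.7685
P_2 = 1/(1+e^{-3.5000}) = 0.9707
E[score] = 0.7685 + 0.9707 = 1.7392

1.739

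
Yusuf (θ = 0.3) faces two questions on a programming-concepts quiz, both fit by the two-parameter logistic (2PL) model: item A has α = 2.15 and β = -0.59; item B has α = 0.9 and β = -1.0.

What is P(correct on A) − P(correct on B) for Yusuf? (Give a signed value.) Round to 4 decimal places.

P(θ) = 1 / (1 + exp(−α(θ − β)))
P_A = 0.8714
P_B = 0.7631
P_A − P_B = 0.1083

0.1083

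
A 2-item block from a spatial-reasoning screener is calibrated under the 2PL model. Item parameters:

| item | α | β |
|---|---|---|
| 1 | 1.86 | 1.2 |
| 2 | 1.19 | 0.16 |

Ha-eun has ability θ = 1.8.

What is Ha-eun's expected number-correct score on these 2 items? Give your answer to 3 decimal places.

P(θ) = 1 / (1 + exp(−α(θ − β)))
P_1 = 1/(1+e^{-1.1160}) = 0.7532
P_2 = 1/(1+e^{-1.9516}) = 0.8756
E[score] = 0.7532 + 0.8756 = 1.6289

1.629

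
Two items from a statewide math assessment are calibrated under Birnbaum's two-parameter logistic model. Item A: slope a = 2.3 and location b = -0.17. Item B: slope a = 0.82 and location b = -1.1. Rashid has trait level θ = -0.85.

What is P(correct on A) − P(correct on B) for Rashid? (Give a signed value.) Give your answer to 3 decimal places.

-0.378

P(θ) = 1 / (1 + exp(−a(θ − b)))
P_A = 0.1731
P_B = 0.5511
P_A − P_B = -0.3780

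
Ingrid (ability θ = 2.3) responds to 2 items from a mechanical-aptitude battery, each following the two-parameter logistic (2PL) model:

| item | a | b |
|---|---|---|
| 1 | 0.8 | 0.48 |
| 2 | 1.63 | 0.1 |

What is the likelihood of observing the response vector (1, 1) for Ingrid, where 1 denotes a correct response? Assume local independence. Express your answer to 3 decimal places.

0.789

P(θ) = 1 / (1 + exp(−a(θ − b)))
P_1 = 1/(1+e^{-1.4560}) = 0.8109
P_2 = 1/(1+e^{-3.5860}) = 0.9730
L = P_1 × P_2 = 0.8109 × 0.9730 = 0.78906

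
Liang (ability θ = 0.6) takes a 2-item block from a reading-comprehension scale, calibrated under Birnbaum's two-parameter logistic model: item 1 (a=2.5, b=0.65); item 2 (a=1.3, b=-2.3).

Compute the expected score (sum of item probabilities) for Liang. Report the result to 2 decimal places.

P(θ) = 1 / (1 + exp(−a(θ − b)))
P_1 = 1/(1+e^{0.1250}) = 0.4688
P_2 = 1/(1+e^{-3.7700}) = 0.9775
E[score] = 0.4688 + 0.9775 = 1.4463

1.45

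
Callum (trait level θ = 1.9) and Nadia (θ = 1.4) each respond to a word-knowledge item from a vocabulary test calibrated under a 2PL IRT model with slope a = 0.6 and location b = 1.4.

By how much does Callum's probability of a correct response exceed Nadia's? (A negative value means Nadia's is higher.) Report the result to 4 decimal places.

P(θ) = 1 / (1 + exp(−a(θ − b)))
P(Callum) = 0.5744  [exponent 0.3000]
P(Nadia) = 0.5000  [exponent 0.0000]
Difference = 0.5744 − 0.5000 = 0.0744

0.0744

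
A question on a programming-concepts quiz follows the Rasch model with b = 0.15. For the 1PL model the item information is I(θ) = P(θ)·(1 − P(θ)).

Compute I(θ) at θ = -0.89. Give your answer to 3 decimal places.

P = 1/(1+e^{1.0400}) = 0.2611
P(1−P) = 0.2611 × 0.7389 = 0.1930
I = P(1−P) = 0.19295

0.193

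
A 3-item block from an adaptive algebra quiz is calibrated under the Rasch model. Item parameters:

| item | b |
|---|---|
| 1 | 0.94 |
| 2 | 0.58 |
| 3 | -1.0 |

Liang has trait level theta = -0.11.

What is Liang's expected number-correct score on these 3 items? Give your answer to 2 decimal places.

P(theta) = 1 / (1 + exp(−(theta − b)))
P_1 = 1/(1+e^{1.0500}) = 0.2592
P_2 = 1/(1+e^{0.6900}) = 0.3340
P_3 = 1/(1+e^{-0.8900}) = 0.7089
E[score] = 0.2592 + 0.3340 + 0.7089 = 1.3021

1.30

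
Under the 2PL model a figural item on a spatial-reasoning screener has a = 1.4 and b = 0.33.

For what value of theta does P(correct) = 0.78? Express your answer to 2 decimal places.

1.23

P(theta) = 1 / (1 + exp(−a(theta − b)))
logit = ln(0.7800/0.2200) = 1.2657
theta = b + logit/(a) = 0.33 + 1.2657/1.4000 = 1.2340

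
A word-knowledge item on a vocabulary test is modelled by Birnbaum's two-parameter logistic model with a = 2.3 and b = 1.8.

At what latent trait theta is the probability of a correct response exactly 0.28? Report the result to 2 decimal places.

1.39

P(theta) = 1 / (1 + exp(−a(theta − b)))
logit = ln(0.2800/0.7200) = -0.9445
theta = b + logit/(a) = 1.8 + (-0.9445)/2.3000 = 1.3894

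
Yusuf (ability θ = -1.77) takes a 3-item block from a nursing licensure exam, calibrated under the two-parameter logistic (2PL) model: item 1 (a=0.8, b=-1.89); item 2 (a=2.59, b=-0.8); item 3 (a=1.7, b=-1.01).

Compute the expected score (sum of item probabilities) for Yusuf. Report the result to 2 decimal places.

P(θ) = 1 / (1 + exp(−a(θ − b)))
P_1 = 1/(1+e^{-0.0960}) = 0.5240
P_2 = 1/(1+e^{2.5123}) = 0.0750
P_3 = 1/(1+e^{1.2920}) = 0.2155
E[score] = 0.5240 + 0.0750 + 0.2155 = 0.8145

0.81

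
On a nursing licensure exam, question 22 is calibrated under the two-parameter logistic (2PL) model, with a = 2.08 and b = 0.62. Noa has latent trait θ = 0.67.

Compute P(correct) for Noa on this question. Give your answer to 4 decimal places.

0.5260

P(θ) = 1 / (1 + exp(−a(θ − b)))
Exponent: 2.08 × (0.67 − 0.62) = 0.1040
1/(1 + e^{-0.1040}) = 0.5260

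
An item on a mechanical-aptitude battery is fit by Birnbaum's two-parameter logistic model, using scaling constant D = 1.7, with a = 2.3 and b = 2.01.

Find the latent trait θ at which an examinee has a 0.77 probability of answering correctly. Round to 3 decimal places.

P(θ) = 1 / (1 + exp(−D·a(θ − b)))
logit = ln(0.7700/0.2300) = 1.2083
θ = b + logit/(1.7·a) = 2.01 + 1.2083/3.9100 = 2.3190

2.319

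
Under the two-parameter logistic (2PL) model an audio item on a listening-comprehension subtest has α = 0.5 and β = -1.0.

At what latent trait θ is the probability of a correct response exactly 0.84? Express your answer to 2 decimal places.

2.32

P(θ) = 1 / (1 + exp(−α(θ − β)))
logit = ln(0.8400/0.1600) = 1.6582
θ = β + logit/(α) = -1.0 + 1.6582/0.5000 = 2.3165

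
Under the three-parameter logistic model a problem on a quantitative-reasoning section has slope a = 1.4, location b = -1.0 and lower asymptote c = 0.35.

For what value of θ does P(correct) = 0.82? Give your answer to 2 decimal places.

P(θ) = c + (1 − c) · 1 / (1 + exp(−a(θ − b)))
Remove guessing floor: (0.82 − 0.35)/(1 − 0.35) = 0.7231
logit = ln(0.7231/0.2769) = 0.9598
θ = b + logit/(a) = -1.0 + 0.9598/1.4000 = -0.3144

-0.31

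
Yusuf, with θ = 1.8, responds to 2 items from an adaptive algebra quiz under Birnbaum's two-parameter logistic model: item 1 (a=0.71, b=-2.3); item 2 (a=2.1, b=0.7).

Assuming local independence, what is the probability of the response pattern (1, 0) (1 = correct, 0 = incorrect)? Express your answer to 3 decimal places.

P(θ) = 1 / (1 + exp(−a(θ − b)))
P_1 = 1/(1+e^{-2.9110}) = 0.9484
P_2 = 1/(1+e^{-2.3100}) = 0.9097
L = P_1 × (1−P_2) = 0.9484 × 0.0903 = 0.08564

0.086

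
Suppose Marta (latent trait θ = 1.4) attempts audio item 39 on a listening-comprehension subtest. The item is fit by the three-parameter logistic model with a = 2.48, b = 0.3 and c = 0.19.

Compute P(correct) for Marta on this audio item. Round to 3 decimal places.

P(θ) = c + (1 − c) · 1 / (1 + exp(−a(θ − b)))
Exponent: 2.48 × (1.4 − 0.3) = 2.7280
1/(1 + e^{-2.7280}) = 0.9387
P = 0.19 + 0.81 × 0.9387 = 0.9503

0.950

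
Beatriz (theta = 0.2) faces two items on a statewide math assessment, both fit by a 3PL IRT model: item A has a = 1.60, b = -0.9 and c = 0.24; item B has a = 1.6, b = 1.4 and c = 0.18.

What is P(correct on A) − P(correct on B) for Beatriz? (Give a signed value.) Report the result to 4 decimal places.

P(theta) = c + (1 − c) · 1 / (1 + exp(−a(theta − b)))
P_A = 0.8884
P_B = 0.2848
P_A − P_B = 0.6036

0.6036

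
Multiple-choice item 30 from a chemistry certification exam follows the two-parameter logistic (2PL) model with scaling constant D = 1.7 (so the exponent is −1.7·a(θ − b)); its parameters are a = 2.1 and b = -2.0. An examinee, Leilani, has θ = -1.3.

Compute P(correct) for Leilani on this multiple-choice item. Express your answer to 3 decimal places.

0.924

P(θ) = 1 / (1 + exp(−D·a(θ − b)))
Exponent: 1.7 × 2.1 × (-1.3 − (-2.0)) = 2.4990
1/(1 + e^{-2.4990}) = 0.9241
P = 0.9241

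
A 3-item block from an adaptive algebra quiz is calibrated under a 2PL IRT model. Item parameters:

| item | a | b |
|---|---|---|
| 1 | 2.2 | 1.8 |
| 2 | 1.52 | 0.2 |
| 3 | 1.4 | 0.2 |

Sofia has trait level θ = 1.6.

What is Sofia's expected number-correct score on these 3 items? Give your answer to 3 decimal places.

2.162

P(θ) = 1 / (1 + exp(−a(θ − b)))
P_1 = 1/(1+e^{0.4400}) = 0.3917
P_2 = 1/(1+e^{-2.1280}) = 0.8936
P_3 = 1/(1+e^{-1.9600}) = 0.8765
E[score] = 0.3917 + 0.8936 + 0.8765 = 2.1619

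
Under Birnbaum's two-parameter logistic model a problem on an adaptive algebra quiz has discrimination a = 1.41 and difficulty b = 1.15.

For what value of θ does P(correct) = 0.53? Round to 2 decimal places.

P(θ) = 1 / (1 + exp(−a(θ − b)))
logit = ln(0.5300/0.4700) = 0.1201
θ = b + logit/(a) = 1.15 + 0.1201/1.4100 = 1.2352

1.24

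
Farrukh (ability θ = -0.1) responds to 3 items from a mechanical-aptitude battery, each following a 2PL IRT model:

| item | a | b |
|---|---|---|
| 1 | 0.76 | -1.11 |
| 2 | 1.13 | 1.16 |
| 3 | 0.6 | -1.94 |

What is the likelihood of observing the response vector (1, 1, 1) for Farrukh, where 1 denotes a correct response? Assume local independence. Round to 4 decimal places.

P(θ) = 1 / (1 + exp(−a(θ − b)))
P_1 = 1/(1+e^{-0.7676}) = 0.6830
P_2 = 1/(1+e^{1.4238}) = 0.1941
P_3 = 1/(1+e^{-1.1040}) = 0.7510
L = P_1 × P_2 × P_3 = 0.6830 × 0.1941 × 0.7510 = 0.09954

0.0995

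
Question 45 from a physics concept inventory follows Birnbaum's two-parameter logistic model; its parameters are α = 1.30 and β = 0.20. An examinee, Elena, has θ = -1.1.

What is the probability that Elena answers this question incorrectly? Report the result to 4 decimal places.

P(θ) = 1 / (1 + exp(−α(θ − β)))
Exponent: 1.30 × (-1.1 − 0.20) = -1.6900
1/(1 + e^{1.6900}) = 0.1558
P(incorrect) = 1 − 0.1558 = 0.8442

0.8442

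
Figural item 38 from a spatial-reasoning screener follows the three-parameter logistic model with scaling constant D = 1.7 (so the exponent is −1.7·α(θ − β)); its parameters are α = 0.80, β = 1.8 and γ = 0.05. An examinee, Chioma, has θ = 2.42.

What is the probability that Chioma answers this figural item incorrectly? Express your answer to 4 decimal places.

0.2858

P(θ) = γ + (1 − γ) · 1 / (1 + exp(−D·α(θ − β)))
Exponent: 1.7 × 0.80 × (2.42 − 1.8) = 0.8432
1/(1 + e^{-0.8432}) = 0.6991
P = 0.05 + 0.95 × 0.6991 = 0.7142
P(incorrect) = 1 − 0.7142 = 0.2858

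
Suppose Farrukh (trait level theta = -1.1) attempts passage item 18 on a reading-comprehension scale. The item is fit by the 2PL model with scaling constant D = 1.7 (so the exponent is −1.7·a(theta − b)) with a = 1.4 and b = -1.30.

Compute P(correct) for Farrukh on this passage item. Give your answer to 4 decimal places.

0.6168

P(theta) = 1 / (1 + exp(−D·a(theta − b)))
Exponent: 1.7 × 1.4 × (-1.1 − (-1.30)) = 0.4760
1/(1 + e^{-0.4760}) = 0.6168
P = 0.6168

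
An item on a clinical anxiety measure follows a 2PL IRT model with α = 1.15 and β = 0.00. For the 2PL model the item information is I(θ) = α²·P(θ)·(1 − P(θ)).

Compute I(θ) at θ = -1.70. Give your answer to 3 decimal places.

0.144

P = 1/(1+e^{1.9550}) = 0.1240
P(1−P) = 0.1240 × 0.8760 = 0.1086
I = α² × P(1−P) = 1.15² × 0.1086 = 0.14366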